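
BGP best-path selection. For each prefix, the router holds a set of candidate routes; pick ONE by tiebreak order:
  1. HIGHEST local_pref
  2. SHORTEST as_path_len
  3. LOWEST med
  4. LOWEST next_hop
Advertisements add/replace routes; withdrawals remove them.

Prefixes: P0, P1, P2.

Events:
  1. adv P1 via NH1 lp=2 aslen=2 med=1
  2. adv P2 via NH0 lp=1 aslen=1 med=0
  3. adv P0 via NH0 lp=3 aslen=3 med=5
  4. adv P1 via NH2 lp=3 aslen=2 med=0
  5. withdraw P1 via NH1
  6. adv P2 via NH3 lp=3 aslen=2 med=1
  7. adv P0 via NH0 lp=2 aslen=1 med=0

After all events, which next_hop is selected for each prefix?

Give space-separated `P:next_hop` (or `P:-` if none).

Answer: P0:NH0 P1:NH2 P2:NH3

Derivation:
Op 1: best P0=- P1=NH1 P2=-
Op 2: best P0=- P1=NH1 P2=NH0
Op 3: best P0=NH0 P1=NH1 P2=NH0
Op 4: best P0=NH0 P1=NH2 P2=NH0
Op 5: best P0=NH0 P1=NH2 P2=NH0
Op 6: best P0=NH0 P1=NH2 P2=NH3
Op 7: best P0=NH0 P1=NH2 P2=NH3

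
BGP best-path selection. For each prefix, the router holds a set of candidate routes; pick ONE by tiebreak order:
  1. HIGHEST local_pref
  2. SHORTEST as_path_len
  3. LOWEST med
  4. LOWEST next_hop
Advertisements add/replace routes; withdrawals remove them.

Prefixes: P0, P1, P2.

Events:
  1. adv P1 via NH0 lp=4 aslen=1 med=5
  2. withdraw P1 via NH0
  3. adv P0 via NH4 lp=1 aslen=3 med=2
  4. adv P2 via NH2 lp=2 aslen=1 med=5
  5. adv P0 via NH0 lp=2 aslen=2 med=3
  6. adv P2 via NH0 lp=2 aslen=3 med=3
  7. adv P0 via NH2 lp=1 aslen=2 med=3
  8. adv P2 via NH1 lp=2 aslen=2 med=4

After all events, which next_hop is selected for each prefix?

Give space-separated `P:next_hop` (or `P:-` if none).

Op 1: best P0=- P1=NH0 P2=-
Op 2: best P0=- P1=- P2=-
Op 3: best P0=NH4 P1=- P2=-
Op 4: best P0=NH4 P1=- P2=NH2
Op 5: best P0=NH0 P1=- P2=NH2
Op 6: best P0=NH0 P1=- P2=NH2
Op 7: best P0=NH0 P1=- P2=NH2
Op 8: best P0=NH0 P1=- P2=NH2

Answer: P0:NH0 P1:- P2:NH2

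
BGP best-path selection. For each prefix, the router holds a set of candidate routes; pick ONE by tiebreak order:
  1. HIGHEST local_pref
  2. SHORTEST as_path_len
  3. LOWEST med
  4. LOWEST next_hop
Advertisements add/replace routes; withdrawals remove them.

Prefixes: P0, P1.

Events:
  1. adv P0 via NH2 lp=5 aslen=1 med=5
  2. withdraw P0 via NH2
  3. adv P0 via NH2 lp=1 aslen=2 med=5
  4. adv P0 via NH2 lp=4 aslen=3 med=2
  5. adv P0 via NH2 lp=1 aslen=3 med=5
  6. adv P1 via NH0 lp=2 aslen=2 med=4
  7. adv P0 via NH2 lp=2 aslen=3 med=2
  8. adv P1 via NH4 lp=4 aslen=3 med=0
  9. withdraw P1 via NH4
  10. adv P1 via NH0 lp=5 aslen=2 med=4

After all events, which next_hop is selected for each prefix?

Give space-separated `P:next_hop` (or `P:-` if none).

Op 1: best P0=NH2 P1=-
Op 2: best P0=- P1=-
Op 3: best P0=NH2 P1=-
Op 4: best P0=NH2 P1=-
Op 5: best P0=NH2 P1=-
Op 6: best P0=NH2 P1=NH0
Op 7: best P0=NH2 P1=NH0
Op 8: best P0=NH2 P1=NH4
Op 9: best P0=NH2 P1=NH0
Op 10: best P0=NH2 P1=NH0

Answer: P0:NH2 P1:NH0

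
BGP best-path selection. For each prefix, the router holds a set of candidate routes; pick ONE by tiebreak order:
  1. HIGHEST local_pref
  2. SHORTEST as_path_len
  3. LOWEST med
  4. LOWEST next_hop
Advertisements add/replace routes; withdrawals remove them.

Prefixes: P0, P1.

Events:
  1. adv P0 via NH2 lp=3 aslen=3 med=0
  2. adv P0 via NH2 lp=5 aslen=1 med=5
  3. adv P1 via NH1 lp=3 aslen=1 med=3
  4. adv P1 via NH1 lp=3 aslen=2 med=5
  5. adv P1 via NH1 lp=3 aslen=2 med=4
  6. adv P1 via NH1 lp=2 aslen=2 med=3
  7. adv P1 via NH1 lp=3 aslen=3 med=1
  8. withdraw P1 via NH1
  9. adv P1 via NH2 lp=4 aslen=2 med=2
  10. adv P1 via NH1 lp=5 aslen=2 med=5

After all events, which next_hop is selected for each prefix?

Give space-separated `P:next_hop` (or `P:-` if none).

Op 1: best P0=NH2 P1=-
Op 2: best P0=NH2 P1=-
Op 3: best P0=NH2 P1=NH1
Op 4: best P0=NH2 P1=NH1
Op 5: best P0=NH2 P1=NH1
Op 6: best P0=NH2 P1=NH1
Op 7: best P0=NH2 P1=NH1
Op 8: best P0=NH2 P1=-
Op 9: best P0=NH2 P1=NH2
Op 10: best P0=NH2 P1=NH1

Answer: P0:NH2 P1:NH1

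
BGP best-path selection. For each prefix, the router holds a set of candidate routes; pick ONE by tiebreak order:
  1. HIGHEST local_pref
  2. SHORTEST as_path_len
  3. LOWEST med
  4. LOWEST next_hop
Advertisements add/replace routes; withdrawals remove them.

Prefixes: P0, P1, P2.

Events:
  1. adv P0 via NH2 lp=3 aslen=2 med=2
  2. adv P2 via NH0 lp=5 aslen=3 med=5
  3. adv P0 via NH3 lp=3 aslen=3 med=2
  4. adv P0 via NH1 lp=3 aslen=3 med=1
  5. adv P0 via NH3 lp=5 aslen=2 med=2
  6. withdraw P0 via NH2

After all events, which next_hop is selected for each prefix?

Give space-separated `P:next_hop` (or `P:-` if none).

Op 1: best P0=NH2 P1=- P2=-
Op 2: best P0=NH2 P1=- P2=NH0
Op 3: best P0=NH2 P1=- P2=NH0
Op 4: best P0=NH2 P1=- P2=NH0
Op 5: best P0=NH3 P1=- P2=NH0
Op 6: best P0=NH3 P1=- P2=NH0

Answer: P0:NH3 P1:- P2:NH0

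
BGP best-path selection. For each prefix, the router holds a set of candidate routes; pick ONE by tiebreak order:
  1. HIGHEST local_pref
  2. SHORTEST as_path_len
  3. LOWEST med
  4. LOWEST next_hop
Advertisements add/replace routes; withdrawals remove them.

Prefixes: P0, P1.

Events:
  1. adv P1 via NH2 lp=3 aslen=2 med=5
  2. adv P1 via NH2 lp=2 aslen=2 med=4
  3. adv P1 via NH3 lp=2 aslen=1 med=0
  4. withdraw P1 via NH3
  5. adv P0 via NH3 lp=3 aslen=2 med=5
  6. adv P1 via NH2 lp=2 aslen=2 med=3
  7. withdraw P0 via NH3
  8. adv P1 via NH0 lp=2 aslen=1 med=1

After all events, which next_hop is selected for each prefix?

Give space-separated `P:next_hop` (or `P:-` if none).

Answer: P0:- P1:NH0

Derivation:
Op 1: best P0=- P1=NH2
Op 2: best P0=- P1=NH2
Op 3: best P0=- P1=NH3
Op 4: best P0=- P1=NH2
Op 5: best P0=NH3 P1=NH2
Op 6: best P0=NH3 P1=NH2
Op 7: best P0=- P1=NH2
Op 8: best P0=- P1=NH0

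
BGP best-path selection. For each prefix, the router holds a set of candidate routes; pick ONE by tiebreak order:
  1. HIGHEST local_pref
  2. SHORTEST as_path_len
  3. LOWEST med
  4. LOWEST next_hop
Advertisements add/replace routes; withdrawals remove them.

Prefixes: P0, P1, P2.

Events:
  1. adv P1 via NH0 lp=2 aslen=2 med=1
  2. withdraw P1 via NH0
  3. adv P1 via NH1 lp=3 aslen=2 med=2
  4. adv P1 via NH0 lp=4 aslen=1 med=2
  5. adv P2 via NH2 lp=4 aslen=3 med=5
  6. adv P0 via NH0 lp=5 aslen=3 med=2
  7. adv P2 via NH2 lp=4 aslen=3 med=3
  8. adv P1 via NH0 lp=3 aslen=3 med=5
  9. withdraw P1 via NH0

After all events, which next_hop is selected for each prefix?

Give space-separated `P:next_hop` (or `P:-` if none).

Op 1: best P0=- P1=NH0 P2=-
Op 2: best P0=- P1=- P2=-
Op 3: best P0=- P1=NH1 P2=-
Op 4: best P0=- P1=NH0 P2=-
Op 5: best P0=- P1=NH0 P2=NH2
Op 6: best P0=NH0 P1=NH0 P2=NH2
Op 7: best P0=NH0 P1=NH0 P2=NH2
Op 8: best P0=NH0 P1=NH1 P2=NH2
Op 9: best P0=NH0 P1=NH1 P2=NH2

Answer: P0:NH0 P1:NH1 P2:NH2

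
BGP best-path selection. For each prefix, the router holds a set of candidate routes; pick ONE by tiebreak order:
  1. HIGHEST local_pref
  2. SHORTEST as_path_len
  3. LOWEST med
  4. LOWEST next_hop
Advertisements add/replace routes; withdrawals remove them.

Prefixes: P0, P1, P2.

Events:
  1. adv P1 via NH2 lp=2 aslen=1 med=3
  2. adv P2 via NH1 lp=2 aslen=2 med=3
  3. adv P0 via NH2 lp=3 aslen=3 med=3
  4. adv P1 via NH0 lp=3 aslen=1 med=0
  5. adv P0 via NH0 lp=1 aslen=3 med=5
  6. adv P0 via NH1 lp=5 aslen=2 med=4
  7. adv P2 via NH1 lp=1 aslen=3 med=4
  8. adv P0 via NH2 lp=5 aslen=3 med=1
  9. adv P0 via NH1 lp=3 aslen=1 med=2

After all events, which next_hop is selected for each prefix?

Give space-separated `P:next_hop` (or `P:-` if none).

Answer: P0:NH2 P1:NH0 P2:NH1

Derivation:
Op 1: best P0=- P1=NH2 P2=-
Op 2: best P0=- P1=NH2 P2=NH1
Op 3: best P0=NH2 P1=NH2 P2=NH1
Op 4: best P0=NH2 P1=NH0 P2=NH1
Op 5: best P0=NH2 P1=NH0 P2=NH1
Op 6: best P0=NH1 P1=NH0 P2=NH1
Op 7: best P0=NH1 P1=NH0 P2=NH1
Op 8: best P0=NH1 P1=NH0 P2=NH1
Op 9: best P0=NH2 P1=NH0 P2=NH1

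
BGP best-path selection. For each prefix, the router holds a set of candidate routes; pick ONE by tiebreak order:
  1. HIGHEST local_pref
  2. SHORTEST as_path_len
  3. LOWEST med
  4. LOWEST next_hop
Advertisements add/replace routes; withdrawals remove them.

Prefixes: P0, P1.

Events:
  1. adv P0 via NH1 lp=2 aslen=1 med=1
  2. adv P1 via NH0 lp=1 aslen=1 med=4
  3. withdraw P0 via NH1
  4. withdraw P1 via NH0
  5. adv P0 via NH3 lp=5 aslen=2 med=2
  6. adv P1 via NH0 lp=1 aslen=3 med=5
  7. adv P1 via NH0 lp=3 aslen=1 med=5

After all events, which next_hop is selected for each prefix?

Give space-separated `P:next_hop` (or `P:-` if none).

Op 1: best P0=NH1 P1=-
Op 2: best P0=NH1 P1=NH0
Op 3: best P0=- P1=NH0
Op 4: best P0=- P1=-
Op 5: best P0=NH3 P1=-
Op 6: best P0=NH3 P1=NH0
Op 7: best P0=NH3 P1=NH0

Answer: P0:NH3 P1:NH0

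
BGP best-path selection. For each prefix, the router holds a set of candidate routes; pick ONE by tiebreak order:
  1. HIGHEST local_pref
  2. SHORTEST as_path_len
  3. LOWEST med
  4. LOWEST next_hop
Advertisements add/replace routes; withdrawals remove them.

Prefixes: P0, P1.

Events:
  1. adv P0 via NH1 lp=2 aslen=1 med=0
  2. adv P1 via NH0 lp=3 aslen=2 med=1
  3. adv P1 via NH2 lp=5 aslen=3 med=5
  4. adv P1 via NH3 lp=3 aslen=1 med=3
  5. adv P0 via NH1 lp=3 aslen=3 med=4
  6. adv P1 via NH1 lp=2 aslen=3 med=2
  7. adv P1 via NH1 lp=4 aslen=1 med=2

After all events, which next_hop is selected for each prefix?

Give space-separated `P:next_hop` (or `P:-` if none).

Op 1: best P0=NH1 P1=-
Op 2: best P0=NH1 P1=NH0
Op 3: best P0=NH1 P1=NH2
Op 4: best P0=NH1 P1=NH2
Op 5: best P0=NH1 P1=NH2
Op 6: best P0=NH1 P1=NH2
Op 7: best P0=NH1 P1=NH2

Answer: P0:NH1 P1:NH2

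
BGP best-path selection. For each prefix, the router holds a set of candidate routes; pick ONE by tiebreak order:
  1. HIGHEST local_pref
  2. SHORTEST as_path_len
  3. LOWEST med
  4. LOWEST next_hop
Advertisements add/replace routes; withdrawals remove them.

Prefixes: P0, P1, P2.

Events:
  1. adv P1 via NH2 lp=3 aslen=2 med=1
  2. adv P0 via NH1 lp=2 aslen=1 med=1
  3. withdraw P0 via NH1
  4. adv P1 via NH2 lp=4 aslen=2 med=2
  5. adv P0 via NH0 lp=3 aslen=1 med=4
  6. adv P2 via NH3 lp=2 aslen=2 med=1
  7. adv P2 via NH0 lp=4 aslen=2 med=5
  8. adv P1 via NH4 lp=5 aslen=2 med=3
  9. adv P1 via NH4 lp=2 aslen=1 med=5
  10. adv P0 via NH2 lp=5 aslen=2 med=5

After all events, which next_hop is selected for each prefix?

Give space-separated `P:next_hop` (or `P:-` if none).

Op 1: best P0=- P1=NH2 P2=-
Op 2: best P0=NH1 P1=NH2 P2=-
Op 3: best P0=- P1=NH2 P2=-
Op 4: best P0=- P1=NH2 P2=-
Op 5: best P0=NH0 P1=NH2 P2=-
Op 6: best P0=NH0 P1=NH2 P2=NH3
Op 7: best P0=NH0 P1=NH2 P2=NH0
Op 8: best P0=NH0 P1=NH4 P2=NH0
Op 9: best P0=NH0 P1=NH2 P2=NH0
Op 10: best P0=NH2 P1=NH2 P2=NH0

Answer: P0:NH2 P1:NH2 P2:NH0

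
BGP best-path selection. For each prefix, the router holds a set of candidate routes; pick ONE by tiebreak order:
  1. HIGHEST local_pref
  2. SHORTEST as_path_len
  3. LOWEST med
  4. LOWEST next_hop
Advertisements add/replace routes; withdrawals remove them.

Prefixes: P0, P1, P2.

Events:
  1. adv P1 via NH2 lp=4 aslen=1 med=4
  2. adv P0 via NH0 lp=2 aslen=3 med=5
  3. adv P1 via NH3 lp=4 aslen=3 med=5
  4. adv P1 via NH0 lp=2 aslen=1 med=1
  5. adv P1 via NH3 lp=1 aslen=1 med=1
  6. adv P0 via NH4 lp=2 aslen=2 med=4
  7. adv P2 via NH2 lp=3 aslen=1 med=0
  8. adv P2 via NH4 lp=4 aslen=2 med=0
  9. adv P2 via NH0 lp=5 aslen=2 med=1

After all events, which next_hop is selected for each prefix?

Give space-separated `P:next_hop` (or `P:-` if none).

Op 1: best P0=- P1=NH2 P2=-
Op 2: best P0=NH0 P1=NH2 P2=-
Op 3: best P0=NH0 P1=NH2 P2=-
Op 4: best P0=NH0 P1=NH2 P2=-
Op 5: best P0=NH0 P1=NH2 P2=-
Op 6: best P0=NH4 P1=NH2 P2=-
Op 7: best P0=NH4 P1=NH2 P2=NH2
Op 8: best P0=NH4 P1=NH2 P2=NH4
Op 9: best P0=NH4 P1=NH2 P2=NH0

Answer: P0:NH4 P1:NH2 P2:NH0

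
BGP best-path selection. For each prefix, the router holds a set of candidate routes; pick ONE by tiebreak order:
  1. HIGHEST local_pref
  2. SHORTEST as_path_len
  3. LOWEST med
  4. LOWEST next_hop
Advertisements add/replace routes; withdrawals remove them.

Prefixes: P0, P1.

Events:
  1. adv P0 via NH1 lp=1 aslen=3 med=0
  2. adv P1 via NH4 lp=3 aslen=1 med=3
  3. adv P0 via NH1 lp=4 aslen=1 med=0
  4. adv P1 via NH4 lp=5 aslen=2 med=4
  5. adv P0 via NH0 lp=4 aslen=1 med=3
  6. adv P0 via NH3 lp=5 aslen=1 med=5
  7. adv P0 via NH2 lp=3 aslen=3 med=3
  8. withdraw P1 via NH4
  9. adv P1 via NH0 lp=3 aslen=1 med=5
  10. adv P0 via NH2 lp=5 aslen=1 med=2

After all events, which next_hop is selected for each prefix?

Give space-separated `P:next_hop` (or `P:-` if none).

Op 1: best P0=NH1 P1=-
Op 2: best P0=NH1 P1=NH4
Op 3: best P0=NH1 P1=NH4
Op 4: best P0=NH1 P1=NH4
Op 5: best P0=NH1 P1=NH4
Op 6: best P0=NH3 P1=NH4
Op 7: best P0=NH3 P1=NH4
Op 8: best P0=NH3 P1=-
Op 9: best P0=NH3 P1=NH0
Op 10: best P0=NH2 P1=NH0

Answer: P0:NH2 P1:NH0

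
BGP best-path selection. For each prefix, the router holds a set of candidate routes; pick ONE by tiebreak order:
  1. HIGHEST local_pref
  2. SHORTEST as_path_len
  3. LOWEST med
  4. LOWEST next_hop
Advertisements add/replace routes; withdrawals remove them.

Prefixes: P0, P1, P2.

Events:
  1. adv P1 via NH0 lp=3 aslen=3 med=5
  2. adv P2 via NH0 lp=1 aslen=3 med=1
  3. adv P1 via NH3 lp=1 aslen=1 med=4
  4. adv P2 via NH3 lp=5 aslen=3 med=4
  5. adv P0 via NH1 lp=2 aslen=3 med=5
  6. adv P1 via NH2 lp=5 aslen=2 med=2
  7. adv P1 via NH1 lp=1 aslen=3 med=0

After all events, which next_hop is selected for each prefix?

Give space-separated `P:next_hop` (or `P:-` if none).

Answer: P0:NH1 P1:NH2 P2:NH3

Derivation:
Op 1: best P0=- P1=NH0 P2=-
Op 2: best P0=- P1=NH0 P2=NH0
Op 3: best P0=- P1=NH0 P2=NH0
Op 4: best P0=- P1=NH0 P2=NH3
Op 5: best P0=NH1 P1=NH0 P2=NH3
Op 6: best P0=NH1 P1=NH2 P2=NH3
Op 7: best P0=NH1 P1=NH2 P2=NH3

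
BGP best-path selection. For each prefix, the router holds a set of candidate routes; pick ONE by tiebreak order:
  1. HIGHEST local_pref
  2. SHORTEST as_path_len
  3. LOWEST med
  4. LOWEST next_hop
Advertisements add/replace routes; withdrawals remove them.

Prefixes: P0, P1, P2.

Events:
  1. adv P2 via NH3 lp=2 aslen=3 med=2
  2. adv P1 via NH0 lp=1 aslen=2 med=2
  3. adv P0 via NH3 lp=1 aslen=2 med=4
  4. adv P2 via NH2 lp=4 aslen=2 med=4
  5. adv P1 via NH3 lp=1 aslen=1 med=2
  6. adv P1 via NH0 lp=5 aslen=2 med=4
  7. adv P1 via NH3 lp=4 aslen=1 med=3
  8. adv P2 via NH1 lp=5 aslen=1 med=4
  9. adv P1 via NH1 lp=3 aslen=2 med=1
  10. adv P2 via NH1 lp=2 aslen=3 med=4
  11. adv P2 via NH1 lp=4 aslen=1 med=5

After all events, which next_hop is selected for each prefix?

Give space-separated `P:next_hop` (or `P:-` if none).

Op 1: best P0=- P1=- P2=NH3
Op 2: best P0=- P1=NH0 P2=NH3
Op 3: best P0=NH3 P1=NH0 P2=NH3
Op 4: best P0=NH3 P1=NH0 P2=NH2
Op 5: best P0=NH3 P1=NH3 P2=NH2
Op 6: best P0=NH3 P1=NH0 P2=NH2
Op 7: best P0=NH3 P1=NH0 P2=NH2
Op 8: best P0=NH3 P1=NH0 P2=NH1
Op 9: best P0=NH3 P1=NH0 P2=NH1
Op 10: best P0=NH3 P1=NH0 P2=NH2
Op 11: best P0=NH3 P1=NH0 P2=NH1

Answer: P0:NH3 P1:NH0 P2:NH1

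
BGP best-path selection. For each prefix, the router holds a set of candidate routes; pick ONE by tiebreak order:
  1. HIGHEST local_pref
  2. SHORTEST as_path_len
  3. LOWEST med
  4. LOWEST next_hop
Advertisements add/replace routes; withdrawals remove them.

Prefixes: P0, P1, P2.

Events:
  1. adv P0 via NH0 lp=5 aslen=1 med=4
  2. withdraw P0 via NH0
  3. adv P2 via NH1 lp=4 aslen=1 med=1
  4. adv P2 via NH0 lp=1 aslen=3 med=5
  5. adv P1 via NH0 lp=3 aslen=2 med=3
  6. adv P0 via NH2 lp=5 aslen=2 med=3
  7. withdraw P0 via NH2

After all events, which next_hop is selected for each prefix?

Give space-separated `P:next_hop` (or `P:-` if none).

Answer: P0:- P1:NH0 P2:NH1

Derivation:
Op 1: best P0=NH0 P1=- P2=-
Op 2: best P0=- P1=- P2=-
Op 3: best P0=- P1=- P2=NH1
Op 4: best P0=- P1=- P2=NH1
Op 5: best P0=- P1=NH0 P2=NH1
Op 6: best P0=NH2 P1=NH0 P2=NH1
Op 7: best P0=- P1=NH0 P2=NH1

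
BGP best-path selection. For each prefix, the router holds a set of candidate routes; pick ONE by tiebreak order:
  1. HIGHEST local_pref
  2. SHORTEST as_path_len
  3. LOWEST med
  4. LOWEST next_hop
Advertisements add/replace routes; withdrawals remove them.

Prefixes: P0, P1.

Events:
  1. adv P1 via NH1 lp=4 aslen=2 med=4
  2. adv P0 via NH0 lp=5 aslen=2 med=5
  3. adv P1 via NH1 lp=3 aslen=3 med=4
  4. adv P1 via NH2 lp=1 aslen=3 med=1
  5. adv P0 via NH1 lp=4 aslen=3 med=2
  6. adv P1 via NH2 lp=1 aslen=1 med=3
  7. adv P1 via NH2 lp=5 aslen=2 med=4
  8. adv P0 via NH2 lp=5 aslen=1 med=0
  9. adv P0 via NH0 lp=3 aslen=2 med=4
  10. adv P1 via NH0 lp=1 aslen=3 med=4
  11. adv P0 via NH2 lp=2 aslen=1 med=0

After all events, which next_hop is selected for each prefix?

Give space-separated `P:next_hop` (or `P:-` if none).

Op 1: best P0=- P1=NH1
Op 2: best P0=NH0 P1=NH1
Op 3: best P0=NH0 P1=NH1
Op 4: best P0=NH0 P1=NH1
Op 5: best P0=NH0 P1=NH1
Op 6: best P0=NH0 P1=NH1
Op 7: best P0=NH0 P1=NH2
Op 8: best P0=NH2 P1=NH2
Op 9: best P0=NH2 P1=NH2
Op 10: best P0=NH2 P1=NH2
Op 11: best P0=NH1 P1=NH2

Answer: P0:NH1 P1:NH2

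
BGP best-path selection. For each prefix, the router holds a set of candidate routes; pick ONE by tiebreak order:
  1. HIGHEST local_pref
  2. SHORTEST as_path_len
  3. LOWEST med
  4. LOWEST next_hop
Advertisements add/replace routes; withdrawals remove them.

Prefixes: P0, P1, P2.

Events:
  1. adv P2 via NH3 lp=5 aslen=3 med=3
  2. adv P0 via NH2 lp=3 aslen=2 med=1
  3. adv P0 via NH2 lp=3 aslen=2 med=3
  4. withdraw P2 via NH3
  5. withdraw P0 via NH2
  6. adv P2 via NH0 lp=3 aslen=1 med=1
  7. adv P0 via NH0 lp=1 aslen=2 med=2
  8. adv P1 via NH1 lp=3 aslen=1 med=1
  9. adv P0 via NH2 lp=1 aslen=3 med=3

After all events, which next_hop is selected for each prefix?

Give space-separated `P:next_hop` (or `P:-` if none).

Answer: P0:NH0 P1:NH1 P2:NH0

Derivation:
Op 1: best P0=- P1=- P2=NH3
Op 2: best P0=NH2 P1=- P2=NH3
Op 3: best P0=NH2 P1=- P2=NH3
Op 4: best P0=NH2 P1=- P2=-
Op 5: best P0=- P1=- P2=-
Op 6: best P0=- P1=- P2=NH0
Op 7: best P0=NH0 P1=- P2=NH0
Op 8: best P0=NH0 P1=NH1 P2=NH0
Op 9: best P0=NH0 P1=NH1 P2=NH0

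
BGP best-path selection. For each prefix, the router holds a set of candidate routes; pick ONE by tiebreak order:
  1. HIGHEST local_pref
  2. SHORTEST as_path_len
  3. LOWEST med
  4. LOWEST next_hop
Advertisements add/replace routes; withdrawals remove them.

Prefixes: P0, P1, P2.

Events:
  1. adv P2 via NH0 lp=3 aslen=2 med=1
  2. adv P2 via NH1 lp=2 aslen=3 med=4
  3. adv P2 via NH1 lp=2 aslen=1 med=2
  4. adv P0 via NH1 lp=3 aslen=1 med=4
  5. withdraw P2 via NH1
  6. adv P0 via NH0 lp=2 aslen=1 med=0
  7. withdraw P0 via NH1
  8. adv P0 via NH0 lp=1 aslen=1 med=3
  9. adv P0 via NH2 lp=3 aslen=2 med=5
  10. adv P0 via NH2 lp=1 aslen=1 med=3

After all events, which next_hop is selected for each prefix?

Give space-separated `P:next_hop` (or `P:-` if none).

Op 1: best P0=- P1=- P2=NH0
Op 2: best P0=- P1=- P2=NH0
Op 3: best P0=- P1=- P2=NH0
Op 4: best P0=NH1 P1=- P2=NH0
Op 5: best P0=NH1 P1=- P2=NH0
Op 6: best P0=NH1 P1=- P2=NH0
Op 7: best P0=NH0 P1=- P2=NH0
Op 8: best P0=NH0 P1=- P2=NH0
Op 9: best P0=NH2 P1=- P2=NH0
Op 10: best P0=NH0 P1=- P2=NH0

Answer: P0:NH0 P1:- P2:NH0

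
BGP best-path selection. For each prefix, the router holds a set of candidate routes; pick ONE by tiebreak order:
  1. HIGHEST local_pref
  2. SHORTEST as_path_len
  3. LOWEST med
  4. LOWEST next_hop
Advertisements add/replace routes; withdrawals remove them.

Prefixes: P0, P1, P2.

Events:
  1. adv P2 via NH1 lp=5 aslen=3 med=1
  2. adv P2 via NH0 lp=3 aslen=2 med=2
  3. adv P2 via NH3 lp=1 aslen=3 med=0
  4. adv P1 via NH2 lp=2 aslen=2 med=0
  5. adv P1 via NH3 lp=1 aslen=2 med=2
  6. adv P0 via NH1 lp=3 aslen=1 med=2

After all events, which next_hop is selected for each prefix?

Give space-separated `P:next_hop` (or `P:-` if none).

Answer: P0:NH1 P1:NH2 P2:NH1

Derivation:
Op 1: best P0=- P1=- P2=NH1
Op 2: best P0=- P1=- P2=NH1
Op 3: best P0=- P1=- P2=NH1
Op 4: best P0=- P1=NH2 P2=NH1
Op 5: best P0=- P1=NH2 P2=NH1
Op 6: best P0=NH1 P1=NH2 P2=NH1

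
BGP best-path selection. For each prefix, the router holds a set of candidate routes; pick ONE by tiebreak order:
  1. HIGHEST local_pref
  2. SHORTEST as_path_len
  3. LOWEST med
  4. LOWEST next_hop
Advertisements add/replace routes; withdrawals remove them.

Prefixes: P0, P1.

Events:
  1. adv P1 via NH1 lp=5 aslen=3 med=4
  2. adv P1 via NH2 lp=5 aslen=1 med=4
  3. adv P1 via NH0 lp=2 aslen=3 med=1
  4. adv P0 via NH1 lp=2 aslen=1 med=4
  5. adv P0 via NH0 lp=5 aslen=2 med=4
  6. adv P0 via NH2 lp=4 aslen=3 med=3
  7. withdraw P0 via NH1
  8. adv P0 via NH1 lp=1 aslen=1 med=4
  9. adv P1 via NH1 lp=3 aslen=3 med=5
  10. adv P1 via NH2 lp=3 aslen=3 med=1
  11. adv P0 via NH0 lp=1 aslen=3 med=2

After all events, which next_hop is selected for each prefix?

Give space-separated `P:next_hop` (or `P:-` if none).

Answer: P0:NH2 P1:NH2

Derivation:
Op 1: best P0=- P1=NH1
Op 2: best P0=- P1=NH2
Op 3: best P0=- P1=NH2
Op 4: best P0=NH1 P1=NH2
Op 5: best P0=NH0 P1=NH2
Op 6: best P0=NH0 P1=NH2
Op 7: best P0=NH0 P1=NH2
Op 8: best P0=NH0 P1=NH2
Op 9: best P0=NH0 P1=NH2
Op 10: best P0=NH0 P1=NH2
Op 11: best P0=NH2 P1=NH2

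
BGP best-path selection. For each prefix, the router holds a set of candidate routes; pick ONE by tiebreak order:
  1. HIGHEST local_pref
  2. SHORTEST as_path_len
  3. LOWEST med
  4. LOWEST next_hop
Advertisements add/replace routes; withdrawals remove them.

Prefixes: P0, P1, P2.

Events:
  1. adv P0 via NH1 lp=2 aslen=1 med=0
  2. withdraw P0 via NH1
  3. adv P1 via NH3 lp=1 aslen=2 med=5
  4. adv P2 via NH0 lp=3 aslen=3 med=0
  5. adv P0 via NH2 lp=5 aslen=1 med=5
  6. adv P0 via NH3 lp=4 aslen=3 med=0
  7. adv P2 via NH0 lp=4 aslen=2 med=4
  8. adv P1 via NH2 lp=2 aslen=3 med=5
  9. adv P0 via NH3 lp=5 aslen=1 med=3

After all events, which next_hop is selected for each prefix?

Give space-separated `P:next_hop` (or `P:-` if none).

Op 1: best P0=NH1 P1=- P2=-
Op 2: best P0=- P1=- P2=-
Op 3: best P0=- P1=NH3 P2=-
Op 4: best P0=- P1=NH3 P2=NH0
Op 5: best P0=NH2 P1=NH3 P2=NH0
Op 6: best P0=NH2 P1=NH3 P2=NH0
Op 7: best P0=NH2 P1=NH3 P2=NH0
Op 8: best P0=NH2 P1=NH2 P2=NH0
Op 9: best P0=NH3 P1=NH2 P2=NH0

Answer: P0:NH3 P1:NH2 P2:NH0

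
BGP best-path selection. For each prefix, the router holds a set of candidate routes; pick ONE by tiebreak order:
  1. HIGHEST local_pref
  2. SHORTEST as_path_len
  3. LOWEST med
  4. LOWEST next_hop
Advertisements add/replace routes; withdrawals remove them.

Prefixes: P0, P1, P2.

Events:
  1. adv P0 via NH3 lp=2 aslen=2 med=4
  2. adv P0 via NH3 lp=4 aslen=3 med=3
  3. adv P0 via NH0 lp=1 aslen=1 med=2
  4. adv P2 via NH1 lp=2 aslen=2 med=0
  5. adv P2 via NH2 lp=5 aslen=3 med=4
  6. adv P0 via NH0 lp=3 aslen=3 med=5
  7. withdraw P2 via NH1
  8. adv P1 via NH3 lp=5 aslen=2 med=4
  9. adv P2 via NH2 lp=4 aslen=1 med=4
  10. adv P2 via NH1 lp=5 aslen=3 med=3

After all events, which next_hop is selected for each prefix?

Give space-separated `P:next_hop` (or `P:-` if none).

Answer: P0:NH3 P1:NH3 P2:NH1

Derivation:
Op 1: best P0=NH3 P1=- P2=-
Op 2: best P0=NH3 P1=- P2=-
Op 3: best P0=NH3 P1=- P2=-
Op 4: best P0=NH3 P1=- P2=NH1
Op 5: best P0=NH3 P1=- P2=NH2
Op 6: best P0=NH3 P1=- P2=NH2
Op 7: best P0=NH3 P1=- P2=NH2
Op 8: best P0=NH3 P1=NH3 P2=NH2
Op 9: best P0=NH3 P1=NH3 P2=NH2
Op 10: best P0=NH3 P1=NH3 P2=NH1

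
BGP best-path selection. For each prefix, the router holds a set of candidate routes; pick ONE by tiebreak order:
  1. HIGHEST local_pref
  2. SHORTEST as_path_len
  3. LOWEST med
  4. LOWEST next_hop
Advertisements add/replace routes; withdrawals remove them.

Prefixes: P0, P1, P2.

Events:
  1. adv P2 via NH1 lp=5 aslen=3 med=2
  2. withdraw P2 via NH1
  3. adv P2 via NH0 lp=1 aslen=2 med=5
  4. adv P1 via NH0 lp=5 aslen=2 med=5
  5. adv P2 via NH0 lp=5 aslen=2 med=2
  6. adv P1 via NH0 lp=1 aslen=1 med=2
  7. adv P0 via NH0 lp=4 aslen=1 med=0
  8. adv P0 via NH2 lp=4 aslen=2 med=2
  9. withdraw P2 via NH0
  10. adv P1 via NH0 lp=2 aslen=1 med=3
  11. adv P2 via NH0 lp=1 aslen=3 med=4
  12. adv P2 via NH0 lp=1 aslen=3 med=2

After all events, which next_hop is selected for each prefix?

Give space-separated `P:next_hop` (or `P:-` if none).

Op 1: best P0=- P1=- P2=NH1
Op 2: best P0=- P1=- P2=-
Op 3: best P0=- P1=- P2=NH0
Op 4: best P0=- P1=NH0 P2=NH0
Op 5: best P0=- P1=NH0 P2=NH0
Op 6: best P0=- P1=NH0 P2=NH0
Op 7: best P0=NH0 P1=NH0 P2=NH0
Op 8: best P0=NH0 P1=NH0 P2=NH0
Op 9: best P0=NH0 P1=NH0 P2=-
Op 10: best P0=NH0 P1=NH0 P2=-
Op 11: best P0=NH0 P1=NH0 P2=NH0
Op 12: best P0=NH0 P1=NH0 P2=NH0

Answer: P0:NH0 P1:NH0 P2:NH0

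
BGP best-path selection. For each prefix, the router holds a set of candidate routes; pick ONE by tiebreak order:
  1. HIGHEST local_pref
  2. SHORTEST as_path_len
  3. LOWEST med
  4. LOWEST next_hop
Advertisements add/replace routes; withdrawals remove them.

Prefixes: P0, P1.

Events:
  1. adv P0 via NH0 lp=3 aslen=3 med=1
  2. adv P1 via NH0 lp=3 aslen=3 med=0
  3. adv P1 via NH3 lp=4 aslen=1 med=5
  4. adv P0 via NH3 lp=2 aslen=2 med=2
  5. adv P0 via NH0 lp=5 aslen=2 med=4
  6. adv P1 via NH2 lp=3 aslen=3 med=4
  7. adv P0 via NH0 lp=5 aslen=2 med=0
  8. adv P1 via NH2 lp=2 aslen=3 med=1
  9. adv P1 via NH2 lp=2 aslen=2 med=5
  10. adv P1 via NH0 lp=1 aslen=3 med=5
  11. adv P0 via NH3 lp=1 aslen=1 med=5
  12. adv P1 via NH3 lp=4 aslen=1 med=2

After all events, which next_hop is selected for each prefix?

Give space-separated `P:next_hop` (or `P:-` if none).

Answer: P0:NH0 P1:NH3

Derivation:
Op 1: best P0=NH0 P1=-
Op 2: best P0=NH0 P1=NH0
Op 3: best P0=NH0 P1=NH3
Op 4: best P0=NH0 P1=NH3
Op 5: best P0=NH0 P1=NH3
Op 6: best P0=NH0 P1=NH3
Op 7: best P0=NH0 P1=NH3
Op 8: best P0=NH0 P1=NH3
Op 9: best P0=NH0 P1=NH3
Op 10: best P0=NH0 P1=NH3
Op 11: best P0=NH0 P1=NH3
Op 12: best P0=NH0 P1=NH3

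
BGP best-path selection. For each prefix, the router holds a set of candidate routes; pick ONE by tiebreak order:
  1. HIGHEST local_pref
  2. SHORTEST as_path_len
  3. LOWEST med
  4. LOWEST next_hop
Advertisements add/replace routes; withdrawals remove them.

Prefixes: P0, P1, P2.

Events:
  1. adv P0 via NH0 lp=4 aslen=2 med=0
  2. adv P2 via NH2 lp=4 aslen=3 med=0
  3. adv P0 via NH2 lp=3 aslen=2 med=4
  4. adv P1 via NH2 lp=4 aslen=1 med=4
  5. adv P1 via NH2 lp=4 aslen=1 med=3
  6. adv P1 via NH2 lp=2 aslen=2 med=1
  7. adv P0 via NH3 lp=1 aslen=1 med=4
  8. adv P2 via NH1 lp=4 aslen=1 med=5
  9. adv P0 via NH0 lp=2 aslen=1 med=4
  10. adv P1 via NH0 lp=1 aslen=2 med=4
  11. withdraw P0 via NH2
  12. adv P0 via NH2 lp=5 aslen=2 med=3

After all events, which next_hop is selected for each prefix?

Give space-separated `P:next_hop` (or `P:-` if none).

Answer: P0:NH2 P1:NH2 P2:NH1

Derivation:
Op 1: best P0=NH0 P1=- P2=-
Op 2: best P0=NH0 P1=- P2=NH2
Op 3: best P0=NH0 P1=- P2=NH2
Op 4: best P0=NH0 P1=NH2 P2=NH2
Op 5: best P0=NH0 P1=NH2 P2=NH2
Op 6: best P0=NH0 P1=NH2 P2=NH2
Op 7: best P0=NH0 P1=NH2 P2=NH2
Op 8: best P0=NH0 P1=NH2 P2=NH1
Op 9: best P0=NH2 P1=NH2 P2=NH1
Op 10: best P0=NH2 P1=NH2 P2=NH1
Op 11: best P0=NH0 P1=NH2 P2=NH1
Op 12: best P0=NH2 P1=NH2 P2=NH1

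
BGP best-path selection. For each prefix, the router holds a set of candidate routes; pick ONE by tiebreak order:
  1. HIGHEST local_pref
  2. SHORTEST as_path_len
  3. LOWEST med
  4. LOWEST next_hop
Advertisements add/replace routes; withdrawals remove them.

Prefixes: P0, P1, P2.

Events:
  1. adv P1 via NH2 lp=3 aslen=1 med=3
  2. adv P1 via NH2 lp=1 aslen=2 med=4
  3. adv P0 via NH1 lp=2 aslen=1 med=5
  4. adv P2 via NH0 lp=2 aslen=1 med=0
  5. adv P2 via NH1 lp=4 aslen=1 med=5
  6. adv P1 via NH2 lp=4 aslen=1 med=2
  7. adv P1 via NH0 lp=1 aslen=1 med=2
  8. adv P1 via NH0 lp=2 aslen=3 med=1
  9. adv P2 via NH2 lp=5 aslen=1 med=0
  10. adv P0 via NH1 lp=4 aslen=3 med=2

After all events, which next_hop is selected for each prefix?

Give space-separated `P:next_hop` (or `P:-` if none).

Answer: P0:NH1 P1:NH2 P2:NH2

Derivation:
Op 1: best P0=- P1=NH2 P2=-
Op 2: best P0=- P1=NH2 P2=-
Op 3: best P0=NH1 P1=NH2 P2=-
Op 4: best P0=NH1 P1=NH2 P2=NH0
Op 5: best P0=NH1 P1=NH2 P2=NH1
Op 6: best P0=NH1 P1=NH2 P2=NH1
Op 7: best P0=NH1 P1=NH2 P2=NH1
Op 8: best P0=NH1 P1=NH2 P2=NH1
Op 9: best P0=NH1 P1=NH2 P2=NH2
Op 10: best P0=NH1 P1=NH2 P2=NH2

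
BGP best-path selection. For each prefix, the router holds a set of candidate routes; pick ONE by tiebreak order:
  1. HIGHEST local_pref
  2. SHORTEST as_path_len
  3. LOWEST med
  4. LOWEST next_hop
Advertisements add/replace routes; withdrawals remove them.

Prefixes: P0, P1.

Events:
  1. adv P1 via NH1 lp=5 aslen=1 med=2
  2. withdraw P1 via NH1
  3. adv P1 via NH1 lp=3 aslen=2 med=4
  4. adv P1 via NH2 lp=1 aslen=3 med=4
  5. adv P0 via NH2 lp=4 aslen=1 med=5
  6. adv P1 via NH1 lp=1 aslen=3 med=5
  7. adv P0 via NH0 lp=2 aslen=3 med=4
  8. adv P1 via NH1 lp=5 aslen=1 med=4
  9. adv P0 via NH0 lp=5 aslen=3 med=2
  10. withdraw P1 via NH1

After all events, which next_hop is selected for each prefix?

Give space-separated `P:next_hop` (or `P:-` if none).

Answer: P0:NH0 P1:NH2

Derivation:
Op 1: best P0=- P1=NH1
Op 2: best P0=- P1=-
Op 3: best P0=- P1=NH1
Op 4: best P0=- P1=NH1
Op 5: best P0=NH2 P1=NH1
Op 6: best P0=NH2 P1=NH2
Op 7: best P0=NH2 P1=NH2
Op 8: best P0=NH2 P1=NH1
Op 9: best P0=NH0 P1=NH1
Op 10: best P0=NH0 P1=NH2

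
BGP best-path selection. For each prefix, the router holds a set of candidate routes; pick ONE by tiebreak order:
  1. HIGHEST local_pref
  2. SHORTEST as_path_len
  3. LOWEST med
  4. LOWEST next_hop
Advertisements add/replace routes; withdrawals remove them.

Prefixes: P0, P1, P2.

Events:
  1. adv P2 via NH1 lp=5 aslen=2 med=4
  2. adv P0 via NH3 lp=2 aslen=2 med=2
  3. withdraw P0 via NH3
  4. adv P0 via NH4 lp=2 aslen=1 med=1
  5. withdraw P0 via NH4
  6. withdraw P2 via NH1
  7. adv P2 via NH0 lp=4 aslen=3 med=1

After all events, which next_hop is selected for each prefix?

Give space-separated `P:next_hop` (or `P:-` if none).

Answer: P0:- P1:- P2:NH0

Derivation:
Op 1: best P0=- P1=- P2=NH1
Op 2: best P0=NH3 P1=- P2=NH1
Op 3: best P0=- P1=- P2=NH1
Op 4: best P0=NH4 P1=- P2=NH1
Op 5: best P0=- P1=- P2=NH1
Op 6: best P0=- P1=- P2=-
Op 7: best P0=- P1=- P2=NH0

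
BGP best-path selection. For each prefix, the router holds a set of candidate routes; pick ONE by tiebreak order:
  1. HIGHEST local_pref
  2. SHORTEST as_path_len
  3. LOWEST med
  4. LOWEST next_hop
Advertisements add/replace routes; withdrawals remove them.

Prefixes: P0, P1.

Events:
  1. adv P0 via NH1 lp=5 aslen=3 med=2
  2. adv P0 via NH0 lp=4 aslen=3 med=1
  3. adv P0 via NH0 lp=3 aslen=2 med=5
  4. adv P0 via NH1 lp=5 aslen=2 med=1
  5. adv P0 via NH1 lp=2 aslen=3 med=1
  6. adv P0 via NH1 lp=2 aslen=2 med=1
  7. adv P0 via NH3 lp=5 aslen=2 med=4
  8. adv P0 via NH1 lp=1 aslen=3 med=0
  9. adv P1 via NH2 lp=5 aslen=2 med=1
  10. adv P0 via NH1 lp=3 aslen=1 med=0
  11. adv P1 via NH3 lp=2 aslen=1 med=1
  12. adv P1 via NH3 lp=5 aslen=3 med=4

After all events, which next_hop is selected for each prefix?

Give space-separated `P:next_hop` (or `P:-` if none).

Op 1: best P0=NH1 P1=-
Op 2: best P0=NH1 P1=-
Op 3: best P0=NH1 P1=-
Op 4: best P0=NH1 P1=-
Op 5: best P0=NH0 P1=-
Op 6: best P0=NH0 P1=-
Op 7: best P0=NH3 P1=-
Op 8: best P0=NH3 P1=-
Op 9: best P0=NH3 P1=NH2
Op 10: best P0=NH3 P1=NH2
Op 11: best P0=NH3 P1=NH2
Op 12: best P0=NH3 P1=NH2

Answer: P0:NH3 P1:NH2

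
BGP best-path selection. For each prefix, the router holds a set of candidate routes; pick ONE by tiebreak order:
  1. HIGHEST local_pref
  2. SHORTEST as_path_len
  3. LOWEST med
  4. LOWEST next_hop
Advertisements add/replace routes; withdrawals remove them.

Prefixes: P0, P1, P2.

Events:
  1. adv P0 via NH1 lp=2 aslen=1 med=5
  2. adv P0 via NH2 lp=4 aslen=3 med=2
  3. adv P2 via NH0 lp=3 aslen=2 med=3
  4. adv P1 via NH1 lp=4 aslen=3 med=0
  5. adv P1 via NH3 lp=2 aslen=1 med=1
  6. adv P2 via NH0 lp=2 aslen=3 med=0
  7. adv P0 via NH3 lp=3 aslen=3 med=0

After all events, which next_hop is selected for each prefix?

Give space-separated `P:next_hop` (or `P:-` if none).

Op 1: best P0=NH1 P1=- P2=-
Op 2: best P0=NH2 P1=- P2=-
Op 3: best P0=NH2 P1=- P2=NH0
Op 4: best P0=NH2 P1=NH1 P2=NH0
Op 5: best P0=NH2 P1=NH1 P2=NH0
Op 6: best P0=NH2 P1=NH1 P2=NH0
Op 7: best P0=NH2 P1=NH1 P2=NH0

Answer: P0:NH2 P1:NH1 P2:NH0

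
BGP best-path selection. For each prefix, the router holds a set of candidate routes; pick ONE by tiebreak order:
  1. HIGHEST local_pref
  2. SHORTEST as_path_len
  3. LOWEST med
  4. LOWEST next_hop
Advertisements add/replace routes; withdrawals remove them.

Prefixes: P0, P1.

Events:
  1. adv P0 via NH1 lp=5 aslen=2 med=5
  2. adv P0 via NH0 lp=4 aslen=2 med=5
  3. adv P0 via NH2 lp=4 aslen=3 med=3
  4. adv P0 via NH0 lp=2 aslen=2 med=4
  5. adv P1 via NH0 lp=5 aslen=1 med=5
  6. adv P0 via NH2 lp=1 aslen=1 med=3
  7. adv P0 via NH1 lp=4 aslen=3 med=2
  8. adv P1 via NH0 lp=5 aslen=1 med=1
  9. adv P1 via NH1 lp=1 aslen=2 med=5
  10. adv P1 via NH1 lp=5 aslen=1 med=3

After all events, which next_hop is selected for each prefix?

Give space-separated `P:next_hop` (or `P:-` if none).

Answer: P0:NH1 P1:NH0

Derivation:
Op 1: best P0=NH1 P1=-
Op 2: best P0=NH1 P1=-
Op 3: best P0=NH1 P1=-
Op 4: best P0=NH1 P1=-
Op 5: best P0=NH1 P1=NH0
Op 6: best P0=NH1 P1=NH0
Op 7: best P0=NH1 P1=NH0
Op 8: best P0=NH1 P1=NH0
Op 9: best P0=NH1 P1=NH0
Op 10: best P0=NH1 P1=NH0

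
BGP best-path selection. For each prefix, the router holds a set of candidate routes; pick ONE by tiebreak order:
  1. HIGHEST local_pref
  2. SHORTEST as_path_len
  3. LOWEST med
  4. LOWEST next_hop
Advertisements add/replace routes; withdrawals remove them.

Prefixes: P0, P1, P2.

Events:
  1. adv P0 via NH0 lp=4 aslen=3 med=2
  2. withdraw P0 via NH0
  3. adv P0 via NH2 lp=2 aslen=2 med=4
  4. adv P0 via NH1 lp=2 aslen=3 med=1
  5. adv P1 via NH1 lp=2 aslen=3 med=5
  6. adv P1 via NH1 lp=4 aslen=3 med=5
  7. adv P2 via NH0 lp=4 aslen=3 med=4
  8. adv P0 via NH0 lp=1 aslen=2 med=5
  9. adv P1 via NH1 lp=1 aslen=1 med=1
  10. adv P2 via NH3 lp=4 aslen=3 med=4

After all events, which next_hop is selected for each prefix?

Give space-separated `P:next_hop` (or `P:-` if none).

Answer: P0:NH2 P1:NH1 P2:NH0

Derivation:
Op 1: best P0=NH0 P1=- P2=-
Op 2: best P0=- P1=- P2=-
Op 3: best P0=NH2 P1=- P2=-
Op 4: best P0=NH2 P1=- P2=-
Op 5: best P0=NH2 P1=NH1 P2=-
Op 6: best P0=NH2 P1=NH1 P2=-
Op 7: best P0=NH2 P1=NH1 P2=NH0
Op 8: best P0=NH2 P1=NH1 P2=NH0
Op 9: best P0=NH2 P1=NH1 P2=NH0
Op 10: best P0=NH2 P1=NH1 P2=NH0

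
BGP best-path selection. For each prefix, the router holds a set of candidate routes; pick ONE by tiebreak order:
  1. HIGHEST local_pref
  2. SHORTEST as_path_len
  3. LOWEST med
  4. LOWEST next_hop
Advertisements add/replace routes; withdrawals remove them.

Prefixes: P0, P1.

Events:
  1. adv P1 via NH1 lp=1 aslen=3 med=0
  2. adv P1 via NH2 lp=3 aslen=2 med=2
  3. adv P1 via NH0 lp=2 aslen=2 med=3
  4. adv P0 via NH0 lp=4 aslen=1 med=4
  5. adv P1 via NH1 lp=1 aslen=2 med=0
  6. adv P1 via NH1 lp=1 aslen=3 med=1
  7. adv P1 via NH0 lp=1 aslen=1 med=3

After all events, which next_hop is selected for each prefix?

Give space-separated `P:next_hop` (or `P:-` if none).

Op 1: best P0=- P1=NH1
Op 2: best P0=- P1=NH2
Op 3: best P0=- P1=NH2
Op 4: best P0=NH0 P1=NH2
Op 5: best P0=NH0 P1=NH2
Op 6: best P0=NH0 P1=NH2
Op 7: best P0=NH0 P1=NH2

Answer: P0:NH0 P1:NH2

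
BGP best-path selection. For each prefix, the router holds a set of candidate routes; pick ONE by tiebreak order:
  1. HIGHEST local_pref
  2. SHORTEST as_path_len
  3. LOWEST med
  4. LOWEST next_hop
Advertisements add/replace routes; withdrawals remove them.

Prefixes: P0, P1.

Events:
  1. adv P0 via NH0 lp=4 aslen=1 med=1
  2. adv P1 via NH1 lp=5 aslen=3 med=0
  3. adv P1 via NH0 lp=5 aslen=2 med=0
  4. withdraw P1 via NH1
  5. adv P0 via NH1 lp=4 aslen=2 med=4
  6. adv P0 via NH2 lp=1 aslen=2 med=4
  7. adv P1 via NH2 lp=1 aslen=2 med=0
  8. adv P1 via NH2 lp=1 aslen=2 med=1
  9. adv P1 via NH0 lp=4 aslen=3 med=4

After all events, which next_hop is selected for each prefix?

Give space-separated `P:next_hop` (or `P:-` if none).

Answer: P0:NH0 P1:NH0

Derivation:
Op 1: best P0=NH0 P1=-
Op 2: best P0=NH0 P1=NH1
Op 3: best P0=NH0 P1=NH0
Op 4: best P0=NH0 P1=NH0
Op 5: best P0=NH0 P1=NH0
Op 6: best P0=NH0 P1=NH0
Op 7: best P0=NH0 P1=NH0
Op 8: best P0=NH0 P1=NH0
Op 9: best P0=NH0 P1=NH0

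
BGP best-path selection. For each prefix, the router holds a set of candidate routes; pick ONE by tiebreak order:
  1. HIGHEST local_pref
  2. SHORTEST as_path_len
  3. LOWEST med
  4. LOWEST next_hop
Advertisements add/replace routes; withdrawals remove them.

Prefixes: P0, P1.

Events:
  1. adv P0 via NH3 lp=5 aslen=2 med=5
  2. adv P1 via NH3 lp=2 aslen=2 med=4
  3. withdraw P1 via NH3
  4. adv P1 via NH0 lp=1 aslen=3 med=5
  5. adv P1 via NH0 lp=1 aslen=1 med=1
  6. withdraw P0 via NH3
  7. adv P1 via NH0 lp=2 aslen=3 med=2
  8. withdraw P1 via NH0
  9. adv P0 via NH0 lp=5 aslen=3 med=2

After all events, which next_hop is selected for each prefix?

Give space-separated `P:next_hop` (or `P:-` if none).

Op 1: best P0=NH3 P1=-
Op 2: best P0=NH3 P1=NH3
Op 3: best P0=NH3 P1=-
Op 4: best P0=NH3 P1=NH0
Op 5: best P0=NH3 P1=NH0
Op 6: best P0=- P1=NH0
Op 7: best P0=- P1=NH0
Op 8: best P0=- P1=-
Op 9: best P0=NH0 P1=-

Answer: P0:NH0 P1:-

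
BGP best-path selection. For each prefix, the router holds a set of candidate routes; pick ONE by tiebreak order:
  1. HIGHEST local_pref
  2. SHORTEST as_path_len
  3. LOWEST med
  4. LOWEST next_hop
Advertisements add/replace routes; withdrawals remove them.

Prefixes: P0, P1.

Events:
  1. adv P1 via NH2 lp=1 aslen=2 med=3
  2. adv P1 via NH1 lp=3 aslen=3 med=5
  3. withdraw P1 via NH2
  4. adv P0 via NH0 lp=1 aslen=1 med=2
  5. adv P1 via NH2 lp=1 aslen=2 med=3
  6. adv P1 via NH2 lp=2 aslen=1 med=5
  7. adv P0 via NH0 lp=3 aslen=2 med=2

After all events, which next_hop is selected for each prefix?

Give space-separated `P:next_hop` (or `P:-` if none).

Answer: P0:NH0 P1:NH1

Derivation:
Op 1: best P0=- P1=NH2
Op 2: best P0=- P1=NH1
Op 3: best P0=- P1=NH1
Op 4: best P0=NH0 P1=NH1
Op 5: best P0=NH0 P1=NH1
Op 6: best P0=NH0 P1=NH1
Op 7: best P0=NH0 P1=NH1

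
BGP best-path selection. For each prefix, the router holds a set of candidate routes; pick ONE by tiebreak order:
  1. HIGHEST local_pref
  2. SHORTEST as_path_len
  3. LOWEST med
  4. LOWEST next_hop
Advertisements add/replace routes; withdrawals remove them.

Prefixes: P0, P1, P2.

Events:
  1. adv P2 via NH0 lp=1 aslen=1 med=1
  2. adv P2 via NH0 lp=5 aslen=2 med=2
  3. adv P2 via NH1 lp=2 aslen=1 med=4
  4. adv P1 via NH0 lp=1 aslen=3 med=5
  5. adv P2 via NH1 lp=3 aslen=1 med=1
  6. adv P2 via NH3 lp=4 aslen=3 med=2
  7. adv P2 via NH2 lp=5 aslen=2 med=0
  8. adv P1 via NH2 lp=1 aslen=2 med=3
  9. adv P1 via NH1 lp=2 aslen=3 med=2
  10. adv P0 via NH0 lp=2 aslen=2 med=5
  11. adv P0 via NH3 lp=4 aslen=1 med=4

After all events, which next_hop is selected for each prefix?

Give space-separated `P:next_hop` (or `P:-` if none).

Answer: P0:NH3 P1:NH1 P2:NH2

Derivation:
Op 1: best P0=- P1=- P2=NH0
Op 2: best P0=- P1=- P2=NH0
Op 3: best P0=- P1=- P2=NH0
Op 4: best P0=- P1=NH0 P2=NH0
Op 5: best P0=- P1=NH0 P2=NH0
Op 6: best P0=- P1=NH0 P2=NH0
Op 7: best P0=- P1=NH0 P2=NH2
Op 8: best P0=- P1=NH2 P2=NH2
Op 9: best P0=- P1=NH1 P2=NH2
Op 10: best P0=NH0 P1=NH1 P2=NH2
Op 11: best P0=NH3 P1=NH1 P2=NH2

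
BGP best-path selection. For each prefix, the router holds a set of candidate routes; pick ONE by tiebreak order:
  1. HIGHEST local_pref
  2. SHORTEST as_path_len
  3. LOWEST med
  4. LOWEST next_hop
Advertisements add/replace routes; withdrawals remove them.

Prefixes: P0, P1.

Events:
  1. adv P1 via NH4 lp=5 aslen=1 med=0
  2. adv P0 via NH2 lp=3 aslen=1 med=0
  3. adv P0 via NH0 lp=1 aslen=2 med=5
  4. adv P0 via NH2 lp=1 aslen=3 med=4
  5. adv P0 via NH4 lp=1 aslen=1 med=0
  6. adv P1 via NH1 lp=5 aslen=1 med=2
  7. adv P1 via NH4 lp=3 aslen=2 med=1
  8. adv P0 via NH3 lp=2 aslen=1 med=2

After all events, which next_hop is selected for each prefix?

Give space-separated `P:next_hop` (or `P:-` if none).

Answer: P0:NH3 P1:NH1

Derivation:
Op 1: best P0=- P1=NH4
Op 2: best P0=NH2 P1=NH4
Op 3: best P0=NH2 P1=NH4
Op 4: best P0=NH0 P1=NH4
Op 5: best P0=NH4 P1=NH4
Op 6: best P0=NH4 P1=NH4
Op 7: best P0=NH4 P1=NH1
Op 8: best P0=NH3 P1=NH1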